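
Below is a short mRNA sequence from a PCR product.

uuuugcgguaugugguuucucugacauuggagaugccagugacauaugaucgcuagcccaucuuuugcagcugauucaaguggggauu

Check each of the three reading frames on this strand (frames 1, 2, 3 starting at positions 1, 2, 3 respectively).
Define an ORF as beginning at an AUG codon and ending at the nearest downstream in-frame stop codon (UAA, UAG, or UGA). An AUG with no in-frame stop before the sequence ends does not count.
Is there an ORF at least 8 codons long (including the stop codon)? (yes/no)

yes

Frame 1: UUU UGC GGU AUG UGG UUU CUC UGA CAU UGG AGA UGC CAG UGA CAU AUG AUC GCU AGC CCA UCU UUU GCA GCU GAU UCA AGU GGG GAU — AUG at 10, stop UGA at 22 → 15 nt.
Frame 2: UUU GCG GUA UGU GGU UUC UCU GAC AUU GGA GAU GCC AGU GAC AUA UGA UCG CUA GCC CAU CUU UUG CAG CUG AUU CAA GUG GGG AUU — no AUG→stop ORF.
Frame 3: UUG CGG UAU GUG GUU UCU CUG ACA UUG GAG AUG CCA GUG ACA UAU GAU CGC UAG CCC AUC UUU UGC AGC UGA UUC AAG UGG GGA — AUG at 33, stop UAG at 54 → 24 nt.
Frame 3 has an ORF of 8 codons (positions 33–56) ≥ 8, so yes.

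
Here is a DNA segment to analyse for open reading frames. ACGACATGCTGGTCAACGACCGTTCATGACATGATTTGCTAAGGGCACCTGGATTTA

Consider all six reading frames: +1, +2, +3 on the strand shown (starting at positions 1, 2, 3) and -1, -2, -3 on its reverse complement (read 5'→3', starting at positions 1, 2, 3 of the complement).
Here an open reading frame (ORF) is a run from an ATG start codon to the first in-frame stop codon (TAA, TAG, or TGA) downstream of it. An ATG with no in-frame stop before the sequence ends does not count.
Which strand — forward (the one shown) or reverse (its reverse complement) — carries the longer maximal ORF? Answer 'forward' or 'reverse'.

Reverse complement (5'→3'): TAAATCCAGGTGCCCTTAGCAAATCATGTCATGAACGGTCGTTGACCAGCATGTCGT
Frame +1: ACG ACA TGC TGG TCA ACG ACC GTT CAT GAC ATG ATT TGC TAA GGG CAC CTG GAT TTA — ATG at 31, stop TAA at 40 → 12 nt.
Frame +2: CGA CAT GCT GGT CAA CGA CCG TTC ATG ACA TGA TTT GCT AAG GGC ACC TGG ATT — ATG at 26, stop TGA at 32 → 9 nt.
Frame +3: GAC ATG CTG GTC AAC GAC CGT TCA TGA CAT GAT TTG CTA AGG GCA CCT GGA TTT — ATG at 6, stop TGA at 27 → 24 nt.
Frame -1: TAA ATC CAG GTG CCC TTA GCA AAT CAT GTC ATG AAC GGT CGT TGA CCA GCA TGT CGT — ATG at 31, stop TGA at 43 → 15 nt.
Frame -2: AAA TCC AGG TGC CCT TAG CAA ATC ATG TCA TGA ACG GTC GTT GAC CAG CAT GTC — ATG at 26, stop TGA at 32 → 9 nt.
Frame -3: AAT CCA GGT GCC CTT AGC AAA TCA TGT CAT GAA CGG TCG TTG ACC AGC ATG TCG — no ATG→stop ORF.
Forward-strand max 24 nt; reverse-strand max 15 nt. The forward strand has the longer ORF.

forward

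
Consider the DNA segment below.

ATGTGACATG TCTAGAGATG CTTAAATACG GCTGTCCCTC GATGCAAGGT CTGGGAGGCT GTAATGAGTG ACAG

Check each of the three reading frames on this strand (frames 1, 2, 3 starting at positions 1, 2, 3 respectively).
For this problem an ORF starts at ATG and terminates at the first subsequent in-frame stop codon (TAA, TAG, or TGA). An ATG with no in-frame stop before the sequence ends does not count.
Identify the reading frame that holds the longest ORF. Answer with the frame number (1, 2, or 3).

Frame 1: ATG TGA CAT GTC TAG AGA TGC TTA AAT ACG GCT GTC CCT CGA TGC AAG GTC TGG GAG GCT GTA ATG AGT GAC — ATG at 1, stop TGA at 4 → 6 nt.
Frame 2: TGT GAC ATG TCT AGA GAT GCT TAA ATA CGG CTG TCC CTC GAT GCA AGG TCT GGG AGG CTG TAA TGA GTG ACA — ATG at 8, stop TAA at 23 → 18 nt.
Frame 3: GTG ACA TGT CTA GAG ATG CTT AAA TAC GGC TGT CCC TCG ATG CAA GGT CTG GGA GGC TGT AAT GAG TGA CAG — ATG at 18, stop TGA at 69 → 54 nt; ATG at 42, stop TGA at 69 → 30 nt.
Longest ORF is 54 nt in frame 3 (positions 18–71).

3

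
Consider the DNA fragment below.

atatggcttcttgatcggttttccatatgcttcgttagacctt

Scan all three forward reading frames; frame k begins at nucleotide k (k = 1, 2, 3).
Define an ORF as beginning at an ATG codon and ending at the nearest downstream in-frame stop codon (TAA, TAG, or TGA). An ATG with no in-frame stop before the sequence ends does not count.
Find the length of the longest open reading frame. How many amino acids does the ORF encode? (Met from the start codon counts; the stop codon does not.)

3

Frame 1: ATA TGG CTT CTT GAT CGG TTT TCC ATA TGC TTC GTT AGA CCT — no ATG→stop ORF.
Frame 2: TAT GGC TTC TTG ATC GGT TTT CCA TAT GCT TCG TTA GAC CTT — no ATG→stop ORF.
Frame 3: ATG GCT TCT TGA TCG GTT TTC CAT ATG CTT CGT TAG ACC — ATG at 3, stop TGA at 12 → 12 nt; ATG at 27, stop TAG at 36 → 12 nt.
Longest: frame 3, positions 3–14, 12 nt = 4 codons = 3 aa. → 3 amino acids.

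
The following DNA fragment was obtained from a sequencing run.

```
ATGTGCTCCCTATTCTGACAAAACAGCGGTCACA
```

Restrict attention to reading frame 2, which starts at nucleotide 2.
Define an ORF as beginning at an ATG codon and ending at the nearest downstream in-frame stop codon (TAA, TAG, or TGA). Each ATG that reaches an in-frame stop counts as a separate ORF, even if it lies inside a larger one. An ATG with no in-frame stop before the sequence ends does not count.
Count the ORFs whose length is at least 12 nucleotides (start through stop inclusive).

Frame 2: TGT GCT CCC TAT TCT GAC AAA ACA GCG GTC ACA — no ATG→stop ORF.
No ORF reaches 12 nucleotides. Count = 0.

0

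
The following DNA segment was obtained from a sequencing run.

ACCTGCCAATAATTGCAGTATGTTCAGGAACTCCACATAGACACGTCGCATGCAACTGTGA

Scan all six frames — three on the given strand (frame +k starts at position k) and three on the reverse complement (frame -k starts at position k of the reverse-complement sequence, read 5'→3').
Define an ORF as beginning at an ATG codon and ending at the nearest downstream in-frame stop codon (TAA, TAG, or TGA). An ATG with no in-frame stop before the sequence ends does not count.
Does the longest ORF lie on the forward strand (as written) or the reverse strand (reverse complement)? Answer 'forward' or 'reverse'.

forward

Reverse complement (5'→3'): TCACAGTTGCATGCGACGTGTCTATGTGGAGTTCCTGAACATACTGCAATTATTGGCAGGT
Frame +1: ACC TGC CAA TAA TTG CAG TAT GTT CAG GAA CTC CAC ATA GAC ACG TCG CAT GCA ACT GTG — no ATG→stop ORF.
Frame +2: CCT GCC AAT AAT TGC AGT ATG TTC AGG AAC TCC ACA TAG ACA CGT CGC ATG CAA CTG TGA — ATG at 20, stop TAG at 38 → 21 nt; ATG at 50, stop TGA at 59 → 12 nt.
Frame +3: CTG CCA ATA ATT GCA GTA TGT TCA GGA ACT CCA CAT AGA CAC GTC GCA TGC AAC TGT — no ATG→stop ORF.
Frame -1: TCA CAG TTG CAT GCG ACG TGT CTA TGT GGA GTT CCT GAA CAT ACT GCA ATT ATT GGC AGG — no ATG→stop ORF.
Frame -2: CAC AGT TGC ATG CGA CGT GTC TAT GTG GAG TTC CTG AAC ATA CTG CAA TTA TTG GCA GGT — no ATG→stop ORF.
Frame -3: ACA GTT GCA TGC GAC GTG TCT ATG TGG AGT TCC TGA ACA TAC TGC AAT TAT TGG CAG — ATG at 24, stop TGA at 36 → 15 nt.
Forward-strand max 21 nt; reverse-strand max 15 nt. The forward strand has the longer ORF.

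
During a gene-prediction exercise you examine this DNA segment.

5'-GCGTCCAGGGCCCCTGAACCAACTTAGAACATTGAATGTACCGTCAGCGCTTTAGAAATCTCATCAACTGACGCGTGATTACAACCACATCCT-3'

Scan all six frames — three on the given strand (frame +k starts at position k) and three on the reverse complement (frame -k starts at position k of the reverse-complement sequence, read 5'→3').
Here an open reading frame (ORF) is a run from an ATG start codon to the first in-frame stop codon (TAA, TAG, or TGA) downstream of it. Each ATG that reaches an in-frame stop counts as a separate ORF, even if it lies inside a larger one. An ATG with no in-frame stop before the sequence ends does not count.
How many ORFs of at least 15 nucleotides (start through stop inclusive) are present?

Reverse complement (5'→3'): AGGATGTGGTTGTAATCACGCGTCAGTTGATGAGATTTCTAAAGCGCTGACGGTACATTCAATGTTCTAAGTTGGTTCAGGGGCCCTGGACGC
Frame +1: GCG TCC AGG GCC CCT GAA CCA ACT TAG AAC ATT GAA TGT ACC GTC AGC GCT TTA GAA ATC TCA TCA ACT GAC GCG TGA TTA CAA CCA CAT CCT — no ATG→stop ORF.
Frame +2: CGT CCA GGG CCC CTG AAC CAA CTT AGA ACA TTG AAT GTA CCG TCA GCG CTT TAG AAA TCT CAT CAA CTG ACG CGT GAT TAC AAC CAC ATC — no ATG→stop ORF.
Frame +3: GTC CAG GGC CCC TGA ACC AAC TTA GAA CAT TGA ATG TAC CGT CAG CGC TTT AGA AAT CTC ATC AAC TGA CGC GTG ATT ACA ACC ACA TCC — ATG at 36, stop TGA at 69 → 36 nt.
Frame -1: AGG ATG TGG TTG TAA TCA CGC GTC AGT TGA TGA GAT TTC TAA AGC GCT GAC GGT ACA TTC AAT GTT CTA AGT TGG TTC AGG GGC CCT GGA CGC — ATG at 4, stop TAA at 13 → 12 nt.
Frame -2: GGA TGT GGT TGT AAT CAC GCG TCA GTT GAT GAG ATT TCT AAA GCG CTG ACG GTA CAT TCA ATG TTC TAA GTT GGT TCA GGG GCC CTG GAC — ATG at 62, stop TAA at 68 → 9 nt.
Frame -3: GAT GTG GTT GTA ATC ACG CGT CAG TTG ATG AGA TTT CTA AAG CGC TGA CGG TAC ATT CAA TGT TCT AAG TTG GTT CAG GGG CCC TGG ACG — ATG at 30, stop TGA at 48 → 21 nt.
ORFs ≥ 15 nucleotides: frame +3 36–71 (36 nucleotides), frame -3 30–50 (21 nucleotides). Count = 2.

2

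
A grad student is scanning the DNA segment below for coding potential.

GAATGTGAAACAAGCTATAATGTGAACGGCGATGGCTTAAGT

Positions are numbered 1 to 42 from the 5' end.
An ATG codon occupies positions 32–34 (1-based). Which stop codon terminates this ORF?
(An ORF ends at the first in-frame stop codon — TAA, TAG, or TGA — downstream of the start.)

TAA

Codons from position 32: ATG (32–34), GCT (35–37), TAA (38–40).
The first in-frame stop codon is TAA.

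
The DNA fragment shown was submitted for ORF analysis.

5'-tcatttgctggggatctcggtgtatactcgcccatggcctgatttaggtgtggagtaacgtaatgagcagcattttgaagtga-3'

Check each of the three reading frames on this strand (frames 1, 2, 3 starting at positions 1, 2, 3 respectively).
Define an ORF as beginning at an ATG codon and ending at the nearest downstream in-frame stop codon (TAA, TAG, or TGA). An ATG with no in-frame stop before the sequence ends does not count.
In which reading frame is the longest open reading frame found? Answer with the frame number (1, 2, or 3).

3

Frame 1: TCA TTT GCT GGG GAT CTC GGT GTA TAC TCG CCC ATG GCC TGA TTT AGG TGT GGA GTA ACG TAA TGA GCA GCA TTT TGA AGT — ATG at 34, stop TGA at 40 → 9 nt.
Frame 2: CAT TTG CTG GGG ATC TCG GTG TAT ACT CGC CCA TGG CCT GAT TTA GGT GTG GAG TAA CGT AAT GAG CAG CAT TTT GAA GTG — no ATG→stop ORF.
Frame 3: ATT TGC TGG GGA TCT CGG TGT ATA CTC GCC CAT GGC CTG ATT TAG GTG TGG AGT AAC GTA ATG AGC AGC ATT TTG AAG TGA — ATG at 63, stop TGA at 81 → 21 nt.
Longest ORF is 21 nt in frame 3 (positions 63–83).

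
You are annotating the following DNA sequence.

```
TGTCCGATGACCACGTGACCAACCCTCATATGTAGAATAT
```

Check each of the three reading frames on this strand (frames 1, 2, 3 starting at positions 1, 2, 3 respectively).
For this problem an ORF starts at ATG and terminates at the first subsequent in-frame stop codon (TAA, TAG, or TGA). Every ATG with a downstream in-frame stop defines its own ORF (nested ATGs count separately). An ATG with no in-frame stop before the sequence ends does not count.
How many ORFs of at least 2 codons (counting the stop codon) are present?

2

Frame 1: TGT CCG ATG ACC ACG TGA CCA ACC CTC ATA TGT AGA ATA — ATG at 7, stop TGA at 16 → 12 nt.
Frame 2: GTC CGA TGA CCA CGT GAC CAA CCC TCA TAT GTA GAA TAT — no ATG→stop ORF.
Frame 3: TCC GAT GAC CAC GTG ACC AAC CCT CAT ATG TAG AAT — ATG at 30, stop TAG at 33 → 6 nt.
ORFs ≥ 2 codons: frame 1 7–18 (4 codons), frame 3 30–35 (2 codons). Count = 2.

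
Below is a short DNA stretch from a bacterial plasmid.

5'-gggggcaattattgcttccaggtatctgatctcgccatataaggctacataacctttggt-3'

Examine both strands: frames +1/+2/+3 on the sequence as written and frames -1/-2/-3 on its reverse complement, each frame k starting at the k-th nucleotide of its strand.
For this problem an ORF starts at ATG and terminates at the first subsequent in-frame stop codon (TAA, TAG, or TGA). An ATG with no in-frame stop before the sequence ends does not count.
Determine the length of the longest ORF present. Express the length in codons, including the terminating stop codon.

10

Reverse complement (5'→3'): ACCAAAGGTTATGTAGCCTTATATGGCGAGATCAGATACCTGGAAGCAATAATTGCCCCC
Frame +1: GGG GGC AAT TAT TGC TTC CAG GTA TCT GAT CTC GCC ATA TAA GGC TAC ATA ACC TTT GGT — no ATG→stop ORF.
Frame +2: GGG GCA ATT ATT GCT TCC AGG TAT CTG ATC TCG CCA TAT AAG GCT ACA TAA CCT TTG — no ATG→stop ORF.
Frame +3: GGG CAA TTA TTG CTT CCA GGT ATC TGA TCT CGC CAT ATA AGG CTA CAT AAC CTT TGG — no ATG→stop ORF.
Frame -1: ACC AAA GGT TAT GTA GCC TTA TAT GGC GAG ATC AGA TAC CTG GAA GCA ATA ATT GCC CCC — no ATG→stop ORF.
Frame -2: CCA AAG GTT ATG TAG CCT TAT ATG GCG AGA TCA GAT ACC TGG AAG CAA TAA TTG CCC — ATG at 11, stop TAG at 14 → 6 nt; ATG at 23, stop TAA at 50 → 30 nt.
Frame -3: CAA AGG TTA TGT AGC CTT ATA TGG CGA GAT CAG ATA CCT GGA AGC AAT AAT TGC CCC — no ATG→stop ORF.
Longest: frame -2, positions 23–52, 30 nt = 10 codons = 9 aa. → 10 codons.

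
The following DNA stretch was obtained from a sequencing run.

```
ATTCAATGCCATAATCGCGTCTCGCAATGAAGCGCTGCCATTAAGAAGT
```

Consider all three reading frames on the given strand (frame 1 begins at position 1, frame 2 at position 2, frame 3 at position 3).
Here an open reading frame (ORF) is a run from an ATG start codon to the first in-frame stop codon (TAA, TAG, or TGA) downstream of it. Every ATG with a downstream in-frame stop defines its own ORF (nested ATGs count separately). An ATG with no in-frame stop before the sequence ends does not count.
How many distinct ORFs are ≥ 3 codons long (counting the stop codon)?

2

Frame 1: ATT CAA TGC CAT AAT CGC GTC TCG CAA TGA AGC GCT GCC ATT AAG AAG — no ATG→stop ORF.
Frame 2: TTC AAT GCC ATA ATC GCG TCT CGC AAT GAA GCG CTG CCA TTA AGA AGT — no ATG→stop ORF.
Frame 3: TCA ATG CCA TAA TCG CGT CTC GCA ATG AAG CGC TGC CAT TAA GAA — ATG at 6, stop TAA at 12 → 9 nt; ATG at 27, stop TAA at 42 → 18 nt.
ORFs ≥ 3 codons: frame 3 6–14 (3 codons), frame 3 27–44 (6 codons). Count = 2.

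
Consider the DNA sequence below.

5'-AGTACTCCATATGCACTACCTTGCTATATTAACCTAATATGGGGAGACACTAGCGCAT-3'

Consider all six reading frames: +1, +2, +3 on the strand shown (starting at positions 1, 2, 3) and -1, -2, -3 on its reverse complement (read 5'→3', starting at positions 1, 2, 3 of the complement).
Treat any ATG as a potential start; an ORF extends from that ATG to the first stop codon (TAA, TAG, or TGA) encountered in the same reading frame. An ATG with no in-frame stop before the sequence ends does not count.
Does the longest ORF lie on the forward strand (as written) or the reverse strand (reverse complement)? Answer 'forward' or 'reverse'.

Reverse complement (5'→3'): ATGCGCTAGTGTCTCCCCATATTAGGTTAATATAGCAAGGTAGTGCATATGGAGTACT
Frame +1: AGT ACT CCA TAT GCA CTA CCT TGC TAT ATT AAC CTA ATA TGG GGA GAC ACT AGC GCA — no ATG→stop ORF.
Frame +2: GTA CTC CAT ATG CAC TAC CTT GCT ATA TTA ACC TAA TAT GGG GAG ACA CTA GCG CAT — ATG at 11, stop TAA at 35 → 27 nt.
Frame +3: TAC TCC ATA TGC ACT ACC TTG CTA TAT TAA CCT AAT ATG GGG AGA CAC TAG CGC — ATG at 39, stop TAG at 51 → 15 nt.
Frame -1: ATG CGC TAG TGT CTC CCC ATA TTA GGT TAA TAT AGC AAG GTA GTG CAT ATG GAG TAC — ATG at 1, stop TAG at 7 → 9 nt.
Frame -2: TGC GCT AGT GTC TCC CCA TAT TAG GTT AAT ATA GCA AGG TAG TGC ATA TGG AGT ACT — no ATG→stop ORF.
Frame -3: GCG CTA GTG TCT CCC CAT ATT AGG TTA ATA TAG CAA GGT AGT GCA TAT GGA GTA — no ATG→stop ORF.
Forward-strand max 27 nt; reverse-strand max 9 nt. The forward strand has the longer ORF.

forward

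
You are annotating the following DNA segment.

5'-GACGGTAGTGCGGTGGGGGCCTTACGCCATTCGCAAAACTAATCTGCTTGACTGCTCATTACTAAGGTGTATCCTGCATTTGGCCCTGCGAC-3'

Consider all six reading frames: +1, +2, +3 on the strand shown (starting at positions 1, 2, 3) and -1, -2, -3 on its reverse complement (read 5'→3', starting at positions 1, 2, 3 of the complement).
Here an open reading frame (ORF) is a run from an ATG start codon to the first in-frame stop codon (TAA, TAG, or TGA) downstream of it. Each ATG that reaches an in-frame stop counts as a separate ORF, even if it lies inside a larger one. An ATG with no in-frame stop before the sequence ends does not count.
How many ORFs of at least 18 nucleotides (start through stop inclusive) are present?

Reverse complement (5'→3'): GTCGCAGGGCCAAATGCAGGATACACCTTAGTAATGAGCAGTCAAGCAGATTAGTTTTGCGAATGGCGTAAGGCCCCCACCGCACTACCGTC
Frame +1: GAC GGT AGT GCG GTG GGG GCC TTA CGC CAT TCG CAA AAC TAA TCT GCT TGA CTG CTC ATT ACT AAG GTG TAT CCT GCA TTT GGC CCT GCG — no ATG→stop ORF.
Frame +2: ACG GTA GTG CGG TGG GGG CCT TAC GCC ATT CGC AAA ACT AAT CTG CTT GAC TGC TCA TTA CTA AGG TGT ATC CTG CAT TTG GCC CTG CGA — no ATG→stop ORF.
Frame +3: CGG TAG TGC GGT GGG GGC CTT ACG CCA TTC GCA AAA CTA ATC TGC TTG ACT GCT CAT TAC TAA GGT GTA TCC TGC ATT TGG CCC TGC GAC — no ATG→stop ORF.
Frame -1: GTC GCA GGG CCA AAT GCA GGA TAC ACC TTA GTA ATG AGC AGT CAA GCA GAT TAG TTT TGC GAA TGG CGT AAG GCC CCC ACC GCA CTA CCG — ATG at 34, stop TAG at 52 → 21 nt.
Frame -2: TCG CAG GGC CAA ATG CAG GAT ACA CCT TAG TAA TGA GCA GTC AAG CAG ATT AGT TTT GCG AAT GGC GTA AGG CCC CCA CCG CAC TAC CGT — ATG at 14, stop TAG at 29 → 18 nt.
Frame -3: CGC AGG GCC AAA TGC AGG ATA CAC CTT AGT AAT GAG CAG TCA AGC AGA TTA GTT TTG CGA ATG GCG TAA GGC CCC CAC CGC ACT ACC GTC — ATG at 63, stop TAA at 69 → 9 nt.
ORFs ≥ 18 nucleotides: frame -1 34–54 (21 nucleotides), frame -2 14–31 (18 nucleotides). Count = 2.

2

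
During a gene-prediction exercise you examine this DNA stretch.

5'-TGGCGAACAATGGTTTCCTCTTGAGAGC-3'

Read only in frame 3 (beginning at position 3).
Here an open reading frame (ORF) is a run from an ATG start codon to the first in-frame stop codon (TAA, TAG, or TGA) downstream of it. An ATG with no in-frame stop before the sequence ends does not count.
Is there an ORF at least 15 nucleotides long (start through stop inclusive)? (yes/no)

no

Frame 3: GCG AAC AAT GGT TTC CTC TTG AGA — no ATG→stop ORF.
Largest ORF found is 0 nucleotides < 15, so no.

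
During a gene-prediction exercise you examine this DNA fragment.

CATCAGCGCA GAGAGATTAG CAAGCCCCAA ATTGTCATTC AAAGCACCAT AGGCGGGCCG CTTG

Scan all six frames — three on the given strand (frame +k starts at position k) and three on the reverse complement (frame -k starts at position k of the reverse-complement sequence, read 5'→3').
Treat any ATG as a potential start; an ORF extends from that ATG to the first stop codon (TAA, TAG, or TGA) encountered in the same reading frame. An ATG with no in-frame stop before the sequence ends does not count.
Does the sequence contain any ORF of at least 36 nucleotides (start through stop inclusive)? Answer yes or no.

yes

Reverse complement (5'→3'): CAAGCGGCCCGCCTATGGTGCTTTGAATGACAATTTGGGGCTTGCTAATCTCTCTGCGCTGATG
Frame +1: CAT CAG CGC AGA GAG ATT AGC AAG CCC CAA ATT GTC ATT CAA AGC ACC ATA GGC GGG CCG CTT — no ATG→stop ORF.
Frame +2: ATC AGC GCA GAG AGA TTA GCA AGC CCC AAA TTG TCA TTC AAA GCA CCA TAG GCG GGC CGC TTG — no ATG→stop ORF.
Frame +3: TCA GCG CAG AGA GAT TAG CAA GCC CCA AAT TGT CAT TCA AAG CAC CAT AGG CGG GCC GCT — no ATG→stop ORF.
Frame -1: CAA GCG GCC CGC CTA TGG TGC TTT GAA TGA CAA TTT GGG GCT TGC TAA TCT CTC TGC GCT GAT — no ATG→stop ORF.
Frame -2: AAG CGG CCC GCC TAT GGT GCT TTG AAT GAC AAT TTG GGG CTT GCT AAT CTC TCT GCG CTG ATG — no ATG→stop ORF.
Frame -3: AGC GGC CCG CCT ATG GTG CTT TGA ATG ACA ATT TGG GGC TTG CTA ATC TCT CTG CGC TGA — ATG at 15, stop TGA at 24 → 12 nt; ATG at 27, stop TGA at 60 → 36 nt.
Frame -3 has an ORF of 36 nucleotides (positions 27–62) ≥ 36, so yes.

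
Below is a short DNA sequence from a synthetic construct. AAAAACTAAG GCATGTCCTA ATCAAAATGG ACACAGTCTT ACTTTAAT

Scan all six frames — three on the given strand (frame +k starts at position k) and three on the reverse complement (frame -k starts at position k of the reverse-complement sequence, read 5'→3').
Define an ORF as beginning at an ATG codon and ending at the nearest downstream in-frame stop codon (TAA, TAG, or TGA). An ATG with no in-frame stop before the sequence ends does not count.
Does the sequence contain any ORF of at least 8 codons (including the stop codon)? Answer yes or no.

Reverse complement (5'→3'): ATTAAAGTAAGACTGTGTCCATTTTGATTAGGACATGCCTTAGTTTTT
Frame +1: AAA AAC TAA GGC ATG TCC TAA TCA AAA TGG ACA CAG TCT TAC TTT AAT — ATG at 13, stop TAA at 19 → 9 nt.
Frame +2: AAA ACT AAG GCA TGT CCT AAT CAA AAT GGA CAC AGT CTT ACT TTA — no ATG→stop ORF.
Frame +3: AAA CTA AGG CAT GTC CTA ATC AAA ATG GAC ACA GTC TTA CTT TAA — ATG at 27, stop TAA at 45 → 21 nt.
Frame -1: ATT AAA GTA AGA CTG TGT CCA TTT TGA TTA GGA CAT GCC TTA GTT TTT — no ATG→stop ORF.
Frame -2: TTA AAG TAA GAC TGT GTC CAT TTT GAT TAG GAC ATG CCT TAG TTT — ATG at 35, stop TAG at 41 → 9 nt.
Frame -3: TAA AGT AAG ACT GTG TCC ATT TTG ATT AGG ACA TGC CTT AGT TTT — no ATG→stop ORF.
Largest ORF found is 7 codons < 8, so no.

no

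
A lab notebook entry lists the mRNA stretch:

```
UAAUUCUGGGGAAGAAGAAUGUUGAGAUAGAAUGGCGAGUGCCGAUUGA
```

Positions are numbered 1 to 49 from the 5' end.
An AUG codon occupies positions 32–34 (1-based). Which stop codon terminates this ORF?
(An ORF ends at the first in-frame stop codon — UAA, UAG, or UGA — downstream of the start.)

UGA

Codons from position 32: AUG (32–34), GCG (35–37), AGU (38–40), GCC (41–43), GAU (44–46), UGA (47–49).
The first in-frame stop codon is UGA.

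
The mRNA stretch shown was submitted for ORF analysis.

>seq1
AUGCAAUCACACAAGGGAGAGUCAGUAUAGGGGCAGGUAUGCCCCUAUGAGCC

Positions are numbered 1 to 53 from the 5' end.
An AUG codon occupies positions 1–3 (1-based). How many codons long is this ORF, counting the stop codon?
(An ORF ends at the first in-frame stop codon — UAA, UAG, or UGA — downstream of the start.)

10

Codons from position 1: AUG (1–3), CAA (4–6), UCA (7–9), CAC (10–12), AAG (13–15), GGA (16–18), GAG (19–21), UCA (22–24), GUA (25–27), UAG (28–30).
UAG is the first in-frame stop; that's 10 codons including the stop.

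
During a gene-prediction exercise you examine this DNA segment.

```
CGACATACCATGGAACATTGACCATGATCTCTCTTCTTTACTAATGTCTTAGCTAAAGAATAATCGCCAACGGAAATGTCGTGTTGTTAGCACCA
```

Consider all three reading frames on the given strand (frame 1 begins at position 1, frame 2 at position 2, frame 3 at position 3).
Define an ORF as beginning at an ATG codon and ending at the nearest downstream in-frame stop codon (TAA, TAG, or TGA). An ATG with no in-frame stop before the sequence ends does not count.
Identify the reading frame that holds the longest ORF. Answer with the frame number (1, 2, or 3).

Frame 1: CGA CAT ACC ATG GAA CAT TGA CCA TGA TCT CTC TTC TTT ACT AAT GTC TTA GCT AAA GAA TAA TCG CCA ACG GAA ATG TCG TGT TGT TAG CAC — ATG at 10, stop TGA at 19 → 12 nt; ATG at 76, stop TAG at 88 → 15 nt.
Frame 2: GAC ATA CCA TGG AAC ATT GAC CAT GAT CTC TCT TCT TTA CTA ATG TCT TAG CTA AAG AAT AAT CGC CAA CGG AAA TGT CGT GTT GTT AGC ACC — ATG at 44, stop TAG at 50 → 9 nt.
Frame 3: ACA TAC CAT GGA ACA TTG ACC ATG ATC TCT CTT CTT TAC TAA TGT CTT AGC TAA AGA ATA ATC GCC AAC GGA AAT GTC GTG TTG TTA GCA CCA — ATG at 24, stop TAA at 42 → 21 nt.
Longest ORF is 21 nt in frame 3 (positions 24–44).

3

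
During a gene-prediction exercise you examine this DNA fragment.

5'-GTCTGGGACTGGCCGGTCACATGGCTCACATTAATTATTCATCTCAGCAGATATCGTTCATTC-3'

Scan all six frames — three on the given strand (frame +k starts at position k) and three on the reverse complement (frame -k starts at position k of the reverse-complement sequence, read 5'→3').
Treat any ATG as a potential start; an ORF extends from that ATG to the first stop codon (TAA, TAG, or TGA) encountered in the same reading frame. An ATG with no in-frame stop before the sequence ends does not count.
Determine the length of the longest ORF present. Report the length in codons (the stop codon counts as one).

Reverse complement (5'→3'): GAATGAACGATATCTGCTGAGATGAATAATTAATGTGAGCCATGTGACCGGCCAGTCCCAGAC
Frame +1: GTC TGG GAC TGG CCG GTC ACA TGG CTC ACA TTA ATT ATT CAT CTC AGC AGA TAT CGT TCA TTC — no ATG→stop ORF.
Frame +2: TCT GGG ACT GGC CGG TCA CAT GGC TCA CAT TAA TTA TTC ATC TCA GCA GAT ATC GTT CAT — no ATG→stop ORF.
Frame +3: CTG GGA CTG GCC GGT CAC ATG GCT CAC ATT AAT TAT TCA TCT CAG CAG ATA TCG TTC ATT — no ATG→stop ORF.
Frame -1: GAA TGA ACG ATA TCT GCT GAG ATG AAT AAT TAA TGT GAG CCA TGT GAC CGG CCA GTC CCA GAC — ATG at 22, stop TAA at 31 → 12 nt.
Frame -2: AAT GAA CGA TAT CTG CTG AGA TGA ATA ATT AAT GTG AGC CAT GTG ACC GGC CAG TCC CAG — no ATG→stop ORF.
Frame -3: ATG AAC GAT ATC TGC TGA GAT GAA TAA TTA ATG TGA GCC ATG TGA CCG GCC AGT CCC AGA — ATG at 3, stop TGA at 18 → 18 nt; ATG at 33, stop TGA at 36 → 6 nt; ATG at 42, stop TGA at 45 → 6 nt.
Longest: frame -3, positions 3–20, 18 nt = 6 codons = 5 aa. → 6 codons.

6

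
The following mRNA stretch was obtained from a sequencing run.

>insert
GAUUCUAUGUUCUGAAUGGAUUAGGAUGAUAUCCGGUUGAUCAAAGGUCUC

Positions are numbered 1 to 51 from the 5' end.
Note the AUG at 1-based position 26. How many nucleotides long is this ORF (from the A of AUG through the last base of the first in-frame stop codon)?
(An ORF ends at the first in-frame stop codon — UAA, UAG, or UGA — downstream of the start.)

Codons from position 26: AUG (26–28), AUA (29–31), UCC (32–34), GGU (35–37), UGA (38–40).
UGA is the first in-frame stop; ORF spans 26–40, 15 nucleotides.

15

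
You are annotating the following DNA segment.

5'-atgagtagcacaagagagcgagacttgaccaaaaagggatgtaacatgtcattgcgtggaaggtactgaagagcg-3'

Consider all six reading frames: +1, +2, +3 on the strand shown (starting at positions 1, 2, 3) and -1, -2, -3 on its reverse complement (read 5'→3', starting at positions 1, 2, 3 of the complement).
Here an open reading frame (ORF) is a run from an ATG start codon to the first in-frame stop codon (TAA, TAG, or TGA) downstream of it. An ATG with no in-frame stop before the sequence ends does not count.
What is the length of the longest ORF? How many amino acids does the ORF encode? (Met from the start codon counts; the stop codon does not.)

22

Reverse complement (5'→3'): CGCTCTTCAGTACCTTCCACGCAATGACATGTTACATCCCTTTTTGGTCAAGTCTCGCTCTCTTGTGCTACTCAT
Frame +1: ATG AGT AGC ACA AGA GAG CGA GAC TTG ACC AAA AAG GGA TGT AAC ATG TCA TTG CGT GGA AGG TAC TGA AGA GCG — ATG at 1, stop TGA at 67 → 69 nt; ATG at 46, stop TGA at 67 → 24 nt.
Frame +2: TGA GTA GCA CAA GAG AGC GAG ACT TGA CCA AAA AGG GAT GTA ACA TGT CAT TGC GTG GAA GGT ACT GAA GAG — no ATG→stop ORF.
Frame +3: GAG TAG CAC AAG AGA GCG AGA CTT GAC CAA AAA GGG ATG TAA CAT GTC ATT GCG TGG AAG GTA CTG AAG AGC — ATG at 39, stop TAA at 42 → 6 nt.
Frame -1: CGC TCT TCA GTA CCT TCC ACG CAA TGA CAT GTT ACA TCC CTT TTT GGT CAA GTC TCG CTC TCT TGT GCT ACT CAT — no ATG→stop ORF.
Frame -2: GCT CTT CAG TAC CTT CCA CGC AAT GAC ATG TTA CAT CCC TTT TTG GTC AAG TCT CGC TCT CTT GTG CTA CTC — no ATG→stop ORF.
Frame -3: CTC TTC AGT ACC TTC CAC GCA ATG ACA TGT TAC ATC CCT TTT TGG TCA AGT CTC GCT CTC TTG TGC TAC TCA — no ATG→stop ORF.
Longest: frame +1, positions 1–69, 69 nt = 23 codons = 22 aa. → 22 amino acids.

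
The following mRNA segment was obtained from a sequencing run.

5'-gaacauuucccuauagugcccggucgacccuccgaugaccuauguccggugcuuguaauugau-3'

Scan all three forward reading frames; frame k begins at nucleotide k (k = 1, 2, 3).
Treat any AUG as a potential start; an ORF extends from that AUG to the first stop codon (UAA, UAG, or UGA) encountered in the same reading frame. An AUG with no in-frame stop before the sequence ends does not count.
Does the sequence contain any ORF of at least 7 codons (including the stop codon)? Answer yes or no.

Frame 1: GAA CAU UUC CCU AUA GUG CCC GGU CGA CCC UCC GAU GAC CUA UGU CCG GUG CUU GUA AUU GAU — no AUG→stop ORF.
Frame 2: AAC AUU UCC CUA UAG UGC CCG GUC GAC CCU CCG AUG ACC UAU GUC CGG UGC UUG UAA UUG — AUG at 35, stop UAA at 56 → 24 nt.
Frame 3: ACA UUU CCC UAU AGU GCC CGG UCG ACC CUC CGA UGA CCU AUG UCC GGU GCU UGU AAU UGA — AUG at 42, stop UGA at 60 → 21 nt.
Frame 2 has an ORF of 8 codons (positions 35–58) ≥ 7, so yes.

yes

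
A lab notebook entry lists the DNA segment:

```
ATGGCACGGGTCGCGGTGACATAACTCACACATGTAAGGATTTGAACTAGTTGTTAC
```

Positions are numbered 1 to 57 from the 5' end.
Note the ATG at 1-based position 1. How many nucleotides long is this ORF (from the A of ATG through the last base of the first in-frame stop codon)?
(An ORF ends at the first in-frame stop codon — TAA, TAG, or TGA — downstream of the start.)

Codons from position 1: ATG (1–3), GCA (4–6), CGG (7–9), GTC (10–12), GCG (13–15), GTG (16–18), ACA (19–21), TAA (22–24).
TAA is the first in-frame stop; ORF spans 1–24, 24 nucleotides.

24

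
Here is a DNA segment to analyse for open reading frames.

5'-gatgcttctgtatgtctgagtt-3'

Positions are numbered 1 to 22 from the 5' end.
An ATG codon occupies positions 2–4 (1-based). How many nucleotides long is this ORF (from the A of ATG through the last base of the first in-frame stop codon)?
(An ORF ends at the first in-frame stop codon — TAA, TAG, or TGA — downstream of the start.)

18

Codons from position 2: ATG (2–4), CTT (5–7), CTG (8–10), TAT (11–13), GTC (14–16), TGA (17–19).
TGA is the first in-frame stop; ORF spans 2–19, 18 nucleotides.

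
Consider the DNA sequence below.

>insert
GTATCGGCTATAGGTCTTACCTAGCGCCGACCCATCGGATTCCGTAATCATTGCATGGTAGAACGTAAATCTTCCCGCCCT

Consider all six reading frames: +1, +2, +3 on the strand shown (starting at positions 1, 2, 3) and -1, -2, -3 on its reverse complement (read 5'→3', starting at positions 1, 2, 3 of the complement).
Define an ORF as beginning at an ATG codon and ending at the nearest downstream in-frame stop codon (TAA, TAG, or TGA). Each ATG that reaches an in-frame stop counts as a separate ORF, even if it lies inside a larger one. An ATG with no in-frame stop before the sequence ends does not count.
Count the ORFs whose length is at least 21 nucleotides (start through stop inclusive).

Reverse complement (5'→3'): AGGGCGGGAAGATTTACGTTCTACCATGCAATGATTACGGAATCCGATGGGTCGGCGCTAGGTAAGACCTATAGCCGATAC
Frame +1: GTA TCG GCT ATA GGT CTT ACC TAG CGC CGA CCC ATC GGA TTC CGT AAT CAT TGC ATG GTA GAA CGT AAA TCT TCC CGC CCT — no ATG→stop ORF.
Frame +2: TAT CGG CTA TAG GTC TTA CCT AGC GCC GAC CCA TCG GAT TCC GTA ATC ATT GCA TGG TAG AAC GTA AAT CTT CCC GCC — no ATG→stop ORF.
Frame +3: ATC GGC TAT AGG TCT TAC CTA GCG CCG ACC CAT CGG ATT CCG TAA TCA TTG CAT GGT AGA ACG TAA ATC TTC CCG CCC — no ATG→stop ORF.
Frame -1: AGG GCG GGA AGA TTT ACG TTC TAC CAT GCA ATG ATT ACG GAA TCC GAT GGG TCG GCG CTA GGT AAG ACC TAT AGC CGA TAC — no ATG→stop ORF.
Frame -2: GGG CGG GAA GAT TTA CGT TCT ACC ATG CAA TGA TTA CGG AAT CCG ATG GGT CGG CGC TAG GTA AGA CCT ATA GCC GAT — ATG at 26, stop TGA at 32 → 9 nt; ATG at 47, stop TAG at 59 → 15 nt.
Frame -3: GGC GGG AAG ATT TAC GTT CTA CCA TGC AAT GAT TAC GGA ATC CGA TGG GTC GGC GCT AGG TAA GAC CTA TAG CCG ATA — no ATG→stop ORF.
No ORF reaches 21 nucleotides. Count = 0.

0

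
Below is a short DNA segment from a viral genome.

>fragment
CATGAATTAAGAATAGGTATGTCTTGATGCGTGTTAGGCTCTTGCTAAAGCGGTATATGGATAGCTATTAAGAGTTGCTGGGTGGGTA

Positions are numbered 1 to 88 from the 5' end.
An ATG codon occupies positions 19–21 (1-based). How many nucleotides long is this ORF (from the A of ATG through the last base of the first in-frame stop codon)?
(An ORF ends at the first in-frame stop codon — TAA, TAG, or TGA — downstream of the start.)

Codons from position 19: ATG (19–21), TCT (22–24), TGA (25–27).
TGA is the first in-frame stop; ORF spans 19–27, 9 nucleotides.

9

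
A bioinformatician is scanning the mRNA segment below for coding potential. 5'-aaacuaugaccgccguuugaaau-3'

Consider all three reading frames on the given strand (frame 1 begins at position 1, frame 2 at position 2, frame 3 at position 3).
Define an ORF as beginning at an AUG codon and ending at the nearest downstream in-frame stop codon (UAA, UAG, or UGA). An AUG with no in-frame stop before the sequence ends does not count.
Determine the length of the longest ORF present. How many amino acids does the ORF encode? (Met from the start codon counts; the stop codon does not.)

4

Frame 1: AAA CUA UGA CCG CCG UUU GAA — no AUG→stop ORF.
Frame 2: AAC UAU GAC CGC CGU UUG AAA — no AUG→stop ORF.
Frame 3: ACU AUG ACC GCC GUU UGA AAU — AUG at 6, stop UGA at 18 → 15 nt.
Longest: frame 3, positions 6–20, 15 nt = 5 codons = 4 aa. → 4 amino acids.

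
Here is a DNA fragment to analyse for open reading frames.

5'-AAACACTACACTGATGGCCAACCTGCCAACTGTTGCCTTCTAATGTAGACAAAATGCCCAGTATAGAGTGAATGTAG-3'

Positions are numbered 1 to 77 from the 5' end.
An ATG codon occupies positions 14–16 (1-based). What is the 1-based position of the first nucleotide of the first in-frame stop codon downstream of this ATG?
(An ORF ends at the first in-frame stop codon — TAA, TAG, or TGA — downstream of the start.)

Codons from position 14: ATG (14–16), GCC (17–19), AAC (20–22), CTG (23–25), CCA (26–28), ACT (29–31), GTT (32–34), GCC (35–37), TTC (38–40), TAA (41–43).
TAA is a stop codon; it begins at position 41.

41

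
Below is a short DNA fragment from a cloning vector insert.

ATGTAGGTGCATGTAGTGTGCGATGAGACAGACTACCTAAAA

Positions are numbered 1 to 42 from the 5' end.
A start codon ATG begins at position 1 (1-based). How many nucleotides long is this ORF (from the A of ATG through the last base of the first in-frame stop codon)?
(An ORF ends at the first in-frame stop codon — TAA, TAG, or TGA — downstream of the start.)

6

Codons from position 1: ATG (1–3), TAG (4–6).
TAG is the first in-frame stop; ORF spans 1–6, 6 nucleotides.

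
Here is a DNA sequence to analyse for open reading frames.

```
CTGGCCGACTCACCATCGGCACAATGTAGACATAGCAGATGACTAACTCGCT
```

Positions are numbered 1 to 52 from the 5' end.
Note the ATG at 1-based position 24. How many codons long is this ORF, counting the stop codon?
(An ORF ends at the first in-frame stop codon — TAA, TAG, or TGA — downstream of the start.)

2

Codons from position 24: ATG (24–26), TAG (27–29).
TAG is the first in-frame stop; that's 2 codons including the stop.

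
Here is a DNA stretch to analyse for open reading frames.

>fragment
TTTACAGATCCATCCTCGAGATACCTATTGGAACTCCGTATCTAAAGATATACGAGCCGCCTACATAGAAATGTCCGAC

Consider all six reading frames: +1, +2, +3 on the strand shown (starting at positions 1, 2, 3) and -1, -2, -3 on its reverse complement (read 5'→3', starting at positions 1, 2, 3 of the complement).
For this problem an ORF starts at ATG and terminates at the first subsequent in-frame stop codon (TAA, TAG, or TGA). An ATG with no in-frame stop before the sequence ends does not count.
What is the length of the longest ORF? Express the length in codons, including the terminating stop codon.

4

Reverse complement (5'→3'): GTCGGACATTTCTATGTAGGCGGCTCGTATATCTTTAGATACGGAGTTCCAATAGGTATCTCGAGGATGGATCTGTAAA
Frame +1: TTT ACA GAT CCA TCC TCG AGA TAC CTA TTG GAA CTC CGT ATC TAA AGA TAT ACG AGC CGC CTA CAT AGA AAT GTC CGA — no ATG→stop ORF.
Frame +2: TTA CAG ATC CAT CCT CGA GAT ACC TAT TGG AAC TCC GTA TCT AAA GAT ATA CGA GCC GCC TAC ATA GAA ATG TCC GAC — no ATG→stop ORF.
Frame +3: TAC AGA TCC ATC CTC GAG ATA CCT ATT GGA ACT CCG TAT CTA AAG ATA TAC GAG CCG CCT ACA TAG AAA TGT CCG — no ATG→stop ORF.
Frame -1: GTC GGA CAT TTC TAT GTA GGC GGC TCG TAT ATC TTT AGA TAC GGA GTT CCA ATA GGT ATC TCG AGG ATG GAT CTG TAA — ATG at 67, stop TAA at 76 → 12 nt.
Frame -2: TCG GAC ATT TCT ATG TAG GCG GCT CGT ATA TCT TTA GAT ACG GAG TTC CAA TAG GTA TCT CGA GGA TGG ATC TGT AAA — ATG at 14, stop TAG at 17 → 6 nt.
Frame -3: CGG ACA TTT CTA TGT AGG CGG CTC GTA TAT CTT TAG ATA CGG AGT TCC AAT AGG TAT CTC GAG GAT GGA TCT GTA — no ATG→stop ORF.
Longest: frame -1, positions 67–78, 12 nt = 4 codons = 3 aa. → 4 codons.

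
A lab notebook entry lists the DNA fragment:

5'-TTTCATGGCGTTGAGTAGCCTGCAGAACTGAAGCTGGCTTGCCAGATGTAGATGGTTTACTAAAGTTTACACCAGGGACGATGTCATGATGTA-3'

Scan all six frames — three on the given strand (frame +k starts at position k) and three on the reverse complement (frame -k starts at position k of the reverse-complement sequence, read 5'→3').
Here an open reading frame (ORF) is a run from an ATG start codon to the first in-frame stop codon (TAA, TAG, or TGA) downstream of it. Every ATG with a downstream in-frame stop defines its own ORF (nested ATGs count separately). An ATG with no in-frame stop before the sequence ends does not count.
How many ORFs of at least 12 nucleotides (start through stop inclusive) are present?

Reverse complement (5'→3'): TACATCATGACATCGTCCCTGGTGTAAACTTTAGTAAACCATCTACATCTGGCAAGCCAGCTTCAGTTCTGCAGGCTACTCAACGCCATGAAA
Frame +1: TTT CAT GGC GTT GAG TAG CCT GCA GAA CTG AAG CTG GCT TGC CAG ATG TAG ATG GTT TAC TAA AGT TTA CAC CAG GGA CGA TGT CAT GAT GTA — ATG at 46, stop TAG at 49 → 6 nt; ATG at 52, stop TAA at 61 → 12 nt.
Frame +2: TTC ATG GCG TTG AGT AGC CTG CAG AAC TGA AGC TGG CTT GCC AGA TGT AGA TGG TTT ACT AAA GTT TAC ACC AGG GAC GAT GTC ATG ATG — ATG at 5, stop TGA at 29 → 27 nt.
Frame +3: TCA TGG CGT TGA GTA GCC TGC AGA ACT GAA GCT GGC TTG CCA GAT GTA GAT GGT TTA CTA AAG TTT ACA CCA GGG ACG ATG TCA TGA TGT — ATG at 81, stop TGA at 87 → 9 nt.
Frame -1: TAC ATC ATG ACA TCG TCC CTG GTG TAA ACT TTA GTA AAC CAT CTA CAT CTG GCA AGC CAG CTT CAG TTC TGC AGG CTA CTC AAC GCC ATG AAA — ATG at 7, stop TAA at 25 → 21 nt.
Frame -2: ACA TCA TGA CAT CGT CCC TGG TGT AAA CTT TAG TAA ACC ATC TAC ATC TGG CAA GCC AGC TTC AGT TCT GCA GGC TAC TCA ACG CCA TGA — no ATG→stop ORF.
Frame -3: CAT CAT GAC ATC GTC CCT GGT GTA AAC TTT AGT AAA CCA TCT ACA TCT GGC AAG CCA GCT TCA GTT CTG CAG GCT ACT CAA CGC CAT GAA — no ATG→stop ORF.
ORFs ≥ 12 nucleotides: frame +1 52–63 (12 nucleotides), frame +2 5–31 (27 nucleotides), frame -1 7–27 (21 nucleotides). Count = 3.

3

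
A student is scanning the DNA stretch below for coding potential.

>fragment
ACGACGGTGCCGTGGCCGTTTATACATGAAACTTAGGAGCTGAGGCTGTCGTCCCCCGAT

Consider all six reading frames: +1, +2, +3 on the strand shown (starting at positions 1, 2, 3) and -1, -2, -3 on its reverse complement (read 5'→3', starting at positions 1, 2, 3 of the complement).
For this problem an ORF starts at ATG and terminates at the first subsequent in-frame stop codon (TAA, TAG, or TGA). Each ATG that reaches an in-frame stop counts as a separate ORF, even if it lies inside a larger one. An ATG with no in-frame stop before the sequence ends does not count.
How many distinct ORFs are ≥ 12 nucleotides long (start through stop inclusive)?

1

Reverse complement (5'→3'): ATCGGGGGACGACAGCCTCAGCTCCTAAGTTTCATGTATAAACGGCCACGGCACCGTCGT
Frame +1: ACG ACG GTG CCG TGG CCG TTT ATA CAT GAA ACT TAG GAG CTG AGG CTG TCG TCC CCC GAT — no ATG→stop ORF.
Frame +2: CGA CGG TGC CGT GGC CGT TTA TAC ATG AAA CTT AGG AGC TGA GGC TGT CGT CCC CCG — ATG at 26, stop TGA at 41 → 18 nt.
Frame +3: GAC GGT GCC GTG GCC GTT TAT ACA TGA AAC TTA GGA GCT GAG GCT GTC GTC CCC CGA — no ATG→stop ORF.
Frame -1: ATC GGG GGA CGA CAG CCT CAG CTC CTA AGT TTC ATG TAT AAA CGG CCA CGG CAC CGT CGT — no ATG→stop ORF.
Frame -2: TCG GGG GAC GAC AGC CTC AGC TCC TAA GTT TCA TGT ATA AAC GGC CAC GGC ACC GTC — no ATG→stop ORF.
Frame -3: CGG GGG ACG ACA GCC TCA GCT CCT AAG TTT CAT GTA TAA ACG GCC ACG GCA CCG TCG — no ATG→stop ORF.
ORFs ≥ 12 nucleotides: frame +2 26–43 (18 nucleotides). Count = 1.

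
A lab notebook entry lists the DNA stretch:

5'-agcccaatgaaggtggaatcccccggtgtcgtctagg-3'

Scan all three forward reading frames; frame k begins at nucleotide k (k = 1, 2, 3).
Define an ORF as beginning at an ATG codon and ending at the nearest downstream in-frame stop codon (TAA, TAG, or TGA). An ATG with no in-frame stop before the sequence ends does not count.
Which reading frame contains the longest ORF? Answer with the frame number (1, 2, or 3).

1

Frame 1: AGC CCA ATG AAG GTG GAA TCC CCC GGT GTC GTC TAG — ATG at 7, stop TAG at 34 → 30 nt.
Frame 2: GCC CAA TGA AGG TGG AAT CCC CCG GTG TCG TCT AGG — no ATG→stop ORF.
Frame 3: CCC AAT GAA GGT GGA ATC CCC CGG TGT CGT CTA — no ATG→stop ORF.
Longest ORF is 30 nt in frame 1 (positions 7–36).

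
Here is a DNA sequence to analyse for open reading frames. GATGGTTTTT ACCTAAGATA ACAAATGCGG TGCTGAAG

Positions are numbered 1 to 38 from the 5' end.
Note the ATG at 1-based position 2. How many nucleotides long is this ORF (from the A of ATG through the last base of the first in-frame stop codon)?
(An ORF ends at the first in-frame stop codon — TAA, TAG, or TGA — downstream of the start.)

15

Codons from position 2: ATG (2–4), GTT (5–7), TTT (8–10), ACC (11–13), TAA (14–16).
TAA is the first in-frame stop; ORF spans 2–16, 15 nucleotides.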